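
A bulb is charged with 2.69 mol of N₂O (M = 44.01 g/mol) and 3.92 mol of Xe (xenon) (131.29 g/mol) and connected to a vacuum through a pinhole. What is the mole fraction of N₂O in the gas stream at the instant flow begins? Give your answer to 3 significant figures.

Each component's effusion rate ∝ (its partial pressure)·(1/√M) ∝ n_i/√M_i.
Mole fraction of N₂O in the effusate = (n_N₂O/√M_N₂O) / (n_N₂O/√M_N₂O + n_Xe/√M_Xe)
= (2.69/√44.01) / (2.69/√44.01 + 3.92/√131.29) = 0.4055/(0.4055 + 0.3421) = 0.542.

0.542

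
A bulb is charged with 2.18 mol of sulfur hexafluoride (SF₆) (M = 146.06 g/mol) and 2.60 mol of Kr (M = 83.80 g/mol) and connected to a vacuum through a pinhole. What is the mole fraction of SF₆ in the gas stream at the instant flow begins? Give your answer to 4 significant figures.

Each component's effusion rate ∝ (its partial pressure)·(1/√M) ∝ n_i/√M_i.
x_SF₆(eff) = (n_SF₆/√M_SF₆) / (n_SF₆/√M_SF₆ + n_Kr/√M_Kr)
= (2.18/√146.06) / (2.18/√146.06 + 2.60/√83.80) = 0.1804/(0.1804 + 0.2840) = 0.3884.

0.3884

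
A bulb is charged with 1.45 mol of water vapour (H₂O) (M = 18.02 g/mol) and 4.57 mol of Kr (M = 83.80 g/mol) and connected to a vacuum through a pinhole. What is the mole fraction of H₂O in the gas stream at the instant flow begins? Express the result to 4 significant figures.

0.4063

Each component's effusion rate ∝ (its partial pressure)·(1/√M) ∝ n_i/√M_i.
x_H₂O(eff) = (n_H₂O/√M_H₂O) / (n_H₂O/√M_H₂O + n_Kr/√M_Kr)
= (1.45/√18.02) / (1.45/√18.02 + 4.57/√83.80) = 0.3416/(0.3416 + 0.4992) = 0.4063.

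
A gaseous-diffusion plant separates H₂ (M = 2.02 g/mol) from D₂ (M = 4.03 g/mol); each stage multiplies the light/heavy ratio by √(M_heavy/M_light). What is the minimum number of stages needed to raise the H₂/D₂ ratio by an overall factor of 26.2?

10

With α = √(4.03/2.02) per stage, ln α = ½ ln(1.99505) = 0.3453.
Need α^N ≥ 26.2 ⇒ N ≥ ln(26.2) / ln α = 3.266 / 0.3453 = 9.46.
Minimum whole number of stages: N = 10.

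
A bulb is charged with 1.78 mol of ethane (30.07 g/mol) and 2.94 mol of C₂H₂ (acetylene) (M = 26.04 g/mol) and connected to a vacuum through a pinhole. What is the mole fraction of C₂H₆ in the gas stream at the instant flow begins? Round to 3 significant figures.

0.360

Each component's effusion rate ∝ (its partial pressure)·(1/√M) ∝ n_i/√M_i.
x_C₂H₆(eff) = (n_C₂H₆/√M_C₂H₆) / (n_C₂H₆/√M_C₂H₆ + n_C₂H₂/√M_C₂H₂)
= (1.78/√30.07) / (1.78/√30.07 + 2.94/√26.04) = 0.3246/(0.3246 + 0.5761) = 0.360.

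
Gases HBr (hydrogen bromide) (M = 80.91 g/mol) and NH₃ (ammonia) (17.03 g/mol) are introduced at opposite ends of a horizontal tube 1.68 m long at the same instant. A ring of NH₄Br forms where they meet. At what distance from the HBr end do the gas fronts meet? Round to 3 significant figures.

0.528 m

In equal time, each gas travels a distance ∝ its rate ∝ 1/√M, so d_HBr/d_NH₃ = √(M_NH₃/M_HBr) = √(17.03/80.91) = 0.4588.
With d_HBr + d_NH₃ = 1.68 m, d_NH₃ = 1.68/(1 + 0.4588) = 1.152 m.
d_HBr = 1.68 − 1.152 = 0.528 m.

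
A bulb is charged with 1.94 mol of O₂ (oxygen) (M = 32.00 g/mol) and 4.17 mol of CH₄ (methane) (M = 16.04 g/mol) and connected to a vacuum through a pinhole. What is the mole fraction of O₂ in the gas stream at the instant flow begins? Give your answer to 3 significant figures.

The effusion rate of species i is ∝ p_i/√M_i ∝ n_i/√M_i.
So x_O₂ in the escaping gas = (n_O₂/√M_O₂) / Σ(n_i/√M_i)
= (1.94/√32.00) / (1.94/√32.00 + 4.17/√16.04) = 0.3429/(0.3429 + 1.041) = 0.248.

0.248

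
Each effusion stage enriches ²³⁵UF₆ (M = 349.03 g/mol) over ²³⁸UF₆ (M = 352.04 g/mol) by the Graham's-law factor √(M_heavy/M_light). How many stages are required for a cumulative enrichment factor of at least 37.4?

Single-stage factor α = √(352.04/349.03), so ln α = ½ ln(1.00862) = 0.004293.
Need α^N ≥ 37.4 ⇒ N ≥ ln(37.4) / ln α = 3.622 / 0.004293 = 843.53.
So at least 844 stages are needed.

844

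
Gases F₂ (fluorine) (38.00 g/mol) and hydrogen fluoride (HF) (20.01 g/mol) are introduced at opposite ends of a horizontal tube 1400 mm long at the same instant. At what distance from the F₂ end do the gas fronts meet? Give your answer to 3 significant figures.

589 mm

In equal time, each gas travels a distance ∝ its rate ∝ 1/√M, so d_F₂/d_HF = √(M_HF/M_F₂) = √(20.01/38.00) = 0.7257.
With d_F₂ + d_HF = 1400 mm, d_HF = 1400/(1 + 0.7257) = 811.3 mm.
d_F₂ = 1400 − 811.3 = 589 mm.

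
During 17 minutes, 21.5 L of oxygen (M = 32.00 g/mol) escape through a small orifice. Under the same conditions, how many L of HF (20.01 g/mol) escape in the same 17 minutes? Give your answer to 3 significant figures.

Using Graham's law: rate_HF/rate_O₂ = √(M_O₂/M_HF) = √(32.00/20.01) = √1.599 = 1.265.
So the volume for HF is 21.5 × 1.265 = 27.2 L.

27.2 L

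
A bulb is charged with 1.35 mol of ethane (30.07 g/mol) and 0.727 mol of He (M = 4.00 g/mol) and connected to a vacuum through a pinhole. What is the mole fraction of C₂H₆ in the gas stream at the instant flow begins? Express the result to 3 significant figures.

Rate_i ∝ x_i/√M_i (Graham's law weighted by mole fraction), so the effusate composition follows n_i/√M_i.
Mole fraction of C₂H₆ in the effusate = (n_C₂H₆/√M_C₂H₆) / (n_C₂H₆/√M_C₂H₆ + n_He/√M_He)
= (1.35/√30.07) / (1.35/√30.07 + 0.727/√4.00) = 0.2462/(0.2462 + 0.3635) = 0.404.

0.404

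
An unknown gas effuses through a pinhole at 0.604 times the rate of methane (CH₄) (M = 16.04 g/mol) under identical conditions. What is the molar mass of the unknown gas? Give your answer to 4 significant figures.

From Graham's law, rate_X/rate_CH₄ = √(M_CH₄/M_X).
0.604 = √(16.04/M_X)
M_X = 16.04 / 0.604² = 16.04 / 0.3648 = 43.97 g/mol

43.97 g/mol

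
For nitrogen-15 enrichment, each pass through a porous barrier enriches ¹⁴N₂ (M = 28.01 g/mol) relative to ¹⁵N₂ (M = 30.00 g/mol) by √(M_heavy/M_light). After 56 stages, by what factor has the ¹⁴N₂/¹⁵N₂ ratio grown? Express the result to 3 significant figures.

After 56 stages the ratio has grown by (√(30.00/28.01))^56 = (30.00/28.01)^(56/2).
= 1.07105^28 = 6.83.

6.83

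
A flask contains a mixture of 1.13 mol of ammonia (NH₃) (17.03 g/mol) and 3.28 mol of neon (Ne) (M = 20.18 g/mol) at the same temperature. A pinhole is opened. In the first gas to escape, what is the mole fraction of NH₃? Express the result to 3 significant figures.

Each component's effusion rate ∝ (its partial pressure)·(1/√M) ∝ n_i/√M_i.
x_NH₃(eff) = (n_NH₃/√M_NH₃) / (n_NH₃/√M_NH₃ + n_Ne/√M_Ne)
= (1.13/√17.03) / (1.13/√17.03 + 3.28/√20.18) = 0.2738/(0.2738 + 0.7302) = 0.273.

0.273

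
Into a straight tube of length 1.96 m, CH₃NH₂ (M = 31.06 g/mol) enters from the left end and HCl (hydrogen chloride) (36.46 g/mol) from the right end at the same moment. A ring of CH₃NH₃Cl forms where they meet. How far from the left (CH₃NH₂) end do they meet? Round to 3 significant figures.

1.02 m

Distances travelled in equal time are proportional to diffusion rates, so d_CH₃NH₂/d_HCl = √(M_HCl/M_CH₃NH₂) = √(36.46/31.06) = 1.083.
With d_CH₃NH₂ + d_HCl = 1.96 m, d_HCl = 1.96/(1 + 1.083) = 0.9407 m.
d_CH₃NH₂ = 1.96 − 0.9407 = 1.02 m.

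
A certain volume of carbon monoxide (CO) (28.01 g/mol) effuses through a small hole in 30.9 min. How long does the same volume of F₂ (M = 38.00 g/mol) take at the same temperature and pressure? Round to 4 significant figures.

Graham's law gives t_F₂/t_CO = √(M_F₂/M_CO) = √(38.00/28.01) = √1.357 = 1.165.
So the time for F₂ is 30.9 × 1.165 = 35.99 min.

35.99 min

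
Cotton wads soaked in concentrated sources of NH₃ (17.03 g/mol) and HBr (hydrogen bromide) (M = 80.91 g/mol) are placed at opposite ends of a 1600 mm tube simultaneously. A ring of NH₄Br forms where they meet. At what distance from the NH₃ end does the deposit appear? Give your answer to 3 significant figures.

In equal time, each gas travels a distance ∝ its rate ∝ 1/√M, so d_NH₃/d_HBr = √(M_HBr/M_NH₃) = √(80.91/17.03) = 2.180.
With d_NH₃ + d_HBr = 1600 mm, d_HBr = 1600/(1 + 2.180) = 503.2 mm.
d_NH₃ = 1600 − 503.2 = 1100 mm.

1100 mm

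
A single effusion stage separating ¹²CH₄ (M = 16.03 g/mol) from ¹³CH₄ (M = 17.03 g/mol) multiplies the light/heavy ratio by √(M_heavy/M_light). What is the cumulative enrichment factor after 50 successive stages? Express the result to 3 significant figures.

4.54

Each stage multiplies the ratio by α = √(17.03/16.03), so after 50 stages the overall factor is α^50 = (17.03/16.03)^(50/2).
= 1.06238^25 = 4.54.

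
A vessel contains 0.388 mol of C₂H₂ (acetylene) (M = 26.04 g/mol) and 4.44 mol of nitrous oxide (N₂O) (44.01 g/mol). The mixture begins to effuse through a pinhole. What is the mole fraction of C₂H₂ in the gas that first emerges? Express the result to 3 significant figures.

The effusion rate of species i is ∝ p_i/√M_i ∝ n_i/√M_i.
So x_C₂H₂ in the escaping gas = (n_C₂H₂/√M_C₂H₂) / Σ(n_i/√M_i)
= (0.388/√26.04) / (0.388/√26.04 + 4.44/√44.01) = 0.07603/(0.07603 + 0.6693) = 0.102.

0.102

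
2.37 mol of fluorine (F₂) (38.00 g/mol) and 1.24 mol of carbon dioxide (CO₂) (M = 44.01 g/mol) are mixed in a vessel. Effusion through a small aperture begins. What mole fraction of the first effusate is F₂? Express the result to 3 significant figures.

The effusion rate of species i is ∝ p_i/√M_i ∝ n_i/√M_i.
Mole fraction of F₂ in the effusate = (n_F₂/√M_F₂) / (n_F₂/√M_F₂ + n_CO₂/√M_CO₂)
= (2.37/√38.00) / (2.37/√38.00 + 1.24/√44.01) = 0.3845/(0.3845 + 0.1869) = 0.673.

0.673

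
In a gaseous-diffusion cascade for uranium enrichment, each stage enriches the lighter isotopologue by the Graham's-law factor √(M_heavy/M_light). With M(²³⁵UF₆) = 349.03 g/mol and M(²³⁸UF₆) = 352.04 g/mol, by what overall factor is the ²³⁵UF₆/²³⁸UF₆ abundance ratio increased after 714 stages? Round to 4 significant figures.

21.45

Each stage multiplies the ratio by α = √(352.04/349.03), so after 714 stages the overall factor is α^714 = (352.04/349.03)^(714/2).
= 1.00862^357 = 21.45.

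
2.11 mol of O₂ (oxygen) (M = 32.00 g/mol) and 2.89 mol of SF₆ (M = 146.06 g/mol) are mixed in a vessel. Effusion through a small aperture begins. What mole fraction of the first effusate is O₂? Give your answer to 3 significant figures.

The effusion rate of species i is ∝ p_i/√M_i ∝ n_i/√M_i.
x_O₂(eff) = (n_O₂/√M_O₂) / (n_O₂/√M_O₂ + n_SF₆/√M_SF₆)
= (2.11/√32.00) / (2.11/√32.00 + 2.89/√146.06) = 0.3730/(0.3730 + 0.2391) = 0.609.

0.609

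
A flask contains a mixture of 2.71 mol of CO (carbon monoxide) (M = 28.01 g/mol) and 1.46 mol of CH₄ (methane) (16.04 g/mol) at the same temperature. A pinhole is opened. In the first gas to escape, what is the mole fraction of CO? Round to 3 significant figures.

0.584

Rate_i ∝ x_i/√M_i (Graham's law weighted by mole fraction), so the effusate composition follows n_i/√M_i.
x_CO(eff) = (n_CO/√M_CO) / (n_CO/√M_CO + n_CH₄/√M_CH₄)
= (2.71/√28.01) / (2.71/√28.01 + 1.46/√16.04) = 0.5121/(0.5121 + 0.3645) = 0.584.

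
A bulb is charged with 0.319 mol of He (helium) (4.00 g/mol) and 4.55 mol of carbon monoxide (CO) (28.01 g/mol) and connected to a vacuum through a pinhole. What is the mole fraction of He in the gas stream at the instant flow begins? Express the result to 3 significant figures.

Rate_i ∝ x_i/√M_i (Graham's law weighted by mole fraction), so the effusate composition follows n_i/√M_i.
x_He(eff) = (n_He/√M_He) / (n_He/√M_He + n_CO/√M_CO)
= (0.319/√4.00) / (0.319/√4.00 + 4.55/√28.01) = 0.1595/(0.1595 + 0.8597) = 0.156.

0.156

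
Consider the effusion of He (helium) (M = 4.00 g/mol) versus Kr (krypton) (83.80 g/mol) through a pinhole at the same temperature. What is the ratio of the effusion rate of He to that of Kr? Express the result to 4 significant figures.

Since effusion rate ∝ 1/√M, rate_He/rate_Kr = √(M_Kr/M_He) = √(83.80/4.00) = √20.95 = 4.577.

4.577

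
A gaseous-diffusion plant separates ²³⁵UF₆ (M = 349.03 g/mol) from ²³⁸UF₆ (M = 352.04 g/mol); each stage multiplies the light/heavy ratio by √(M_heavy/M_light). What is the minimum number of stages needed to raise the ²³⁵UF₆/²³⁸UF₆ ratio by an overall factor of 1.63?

114

Per stage α = (352.04/349.03)^(1/2) = 1.00862^0.5, giving ln α = 0.004293.
Need α^N ≥ 1.63 ⇒ N ≥ ln(1.63) / ln α = 0.4886 / 0.004293 = 113.80.
Minimum whole number of stages: N = 114.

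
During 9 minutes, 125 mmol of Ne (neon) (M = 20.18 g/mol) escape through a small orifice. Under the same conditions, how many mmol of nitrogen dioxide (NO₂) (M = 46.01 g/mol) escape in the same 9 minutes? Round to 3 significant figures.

From Graham's law, rate_NO₂/rate_Ne = √(M_Ne/M_NO₂) = √(20.18/46.01) = √0.4386 = 0.6623.
So the amount for NO₂ is 125 × 0.6623 = 82.8 mmol.

82.8 mmol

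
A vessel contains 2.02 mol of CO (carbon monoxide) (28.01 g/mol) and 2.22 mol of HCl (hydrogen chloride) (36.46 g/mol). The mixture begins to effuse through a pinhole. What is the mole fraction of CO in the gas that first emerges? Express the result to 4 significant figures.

Each component's effusion rate ∝ (its partial pressure)·(1/√M) ∝ n_i/√M_i.
x_CO(eff) = (n_CO/√M_CO) / (n_CO/√M_CO + n_HCl/√M_HCl)
= (2.02/√28.01) / (2.02/√28.01 + 2.22/√36.46) = 0.3817/(0.3817 + 0.3677) = 0.5094.

0.5094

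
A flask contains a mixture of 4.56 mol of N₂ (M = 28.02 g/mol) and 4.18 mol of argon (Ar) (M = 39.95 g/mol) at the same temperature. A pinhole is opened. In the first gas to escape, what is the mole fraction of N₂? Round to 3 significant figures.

0.566

The effusion rate of species i is ∝ p_i/√M_i ∝ n_i/√M_i.
So x_N₂ in the escaping gas = (n_N₂/√M_N₂) / Σ(n_i/√M_i)
= (4.56/√28.02) / (4.56/√28.02 + 4.18/√39.95) = 0.8615/(0.8615 + 0.6613) = 0.566.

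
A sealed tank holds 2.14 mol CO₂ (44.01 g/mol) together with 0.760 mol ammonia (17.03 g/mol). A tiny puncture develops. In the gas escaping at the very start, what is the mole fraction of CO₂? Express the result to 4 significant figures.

0.6366

Each component's effusion rate ∝ (its partial pressure)·(1/√M) ∝ n_i/√M_i.
x_CO₂(eff) = (n_CO₂/√M_CO₂) / (n_CO₂/√M_CO₂ + n_NH₃/√M_NH₃)
= (2.14/√44.01) / (2.14/√44.01 + 0.760/√17.03) = 0.3226/(0.3226 + 0.1842) = 0.6366.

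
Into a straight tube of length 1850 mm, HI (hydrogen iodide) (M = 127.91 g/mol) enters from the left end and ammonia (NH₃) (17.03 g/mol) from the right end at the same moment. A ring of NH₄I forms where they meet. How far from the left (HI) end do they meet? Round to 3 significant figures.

495 mm

In equal time, each gas travels a distance ∝ its rate ∝ 1/√M, so d_HI/d_NH₃ = √(M_NH₃/M_HI) = √(17.03/127.91) = 0.3649.
With d_HI + d_NH₃ = 1850 mm, d_NH₃ = 1850/(1 + 0.3649) = 1355 mm.
d_HI = 1850 − 1355 = 495 mm.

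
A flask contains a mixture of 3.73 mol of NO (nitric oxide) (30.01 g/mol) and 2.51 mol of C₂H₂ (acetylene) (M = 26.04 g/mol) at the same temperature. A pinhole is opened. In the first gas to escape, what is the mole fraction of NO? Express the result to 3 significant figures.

Each component's effusion rate ∝ (its partial pressure)·(1/√M) ∝ n_i/√M_i.
So x_NO in the escaping gas = (n_NO/√M_NO) / Σ(n_i/√M_i)
= (3.73/√30.01) / (3.73/√30.01 + 2.51/√26.04) = 0.6809/(0.6809 + 0.4919) = 0.581.

0.581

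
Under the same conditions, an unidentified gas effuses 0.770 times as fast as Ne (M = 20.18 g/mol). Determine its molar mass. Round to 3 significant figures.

34.0 g/mol

Using Graham's law: rate_X/rate_Ne = √(M_Ne/M_X).
0.770 = √(20.18/M_X)
M_X = 20.18 / 0.770² = 20.18 / 0.5929 = 34.0 g/mol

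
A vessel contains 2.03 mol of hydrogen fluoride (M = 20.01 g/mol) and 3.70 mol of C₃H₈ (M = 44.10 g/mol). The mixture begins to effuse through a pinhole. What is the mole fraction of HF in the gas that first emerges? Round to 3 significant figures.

Each component's effusion rate ∝ (its partial pressure)·(1/√M) ∝ n_i/√M_i.
Mole fraction of HF in the effusate = (n_HF/√M_HF) / (n_HF/√M_HF + n_C₃H₈/√M_C₃H₈)
= (2.03/√20.01) / (2.03/√20.01 + 3.70/√44.10) = 0.4538/(0.4538 + 0.5572) = 0.449.

0.449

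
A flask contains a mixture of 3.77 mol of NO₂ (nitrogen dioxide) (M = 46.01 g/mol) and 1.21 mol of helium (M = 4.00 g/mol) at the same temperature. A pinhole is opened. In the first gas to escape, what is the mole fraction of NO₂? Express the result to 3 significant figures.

Each component's effusion rate ∝ (its partial pressure)·(1/√M) ∝ n_i/√M_i.
Mole fraction of NO₂ in the effusate = (n_NO₂/√M_NO₂) / (n_NO₂/√M_NO₂ + n_He/√M_He)
= (3.77/√46.01) / (3.77/√46.01 + 1.21/√4.00) = 0.5558/(0.5558 + 0.6050) = 0.479.

0.479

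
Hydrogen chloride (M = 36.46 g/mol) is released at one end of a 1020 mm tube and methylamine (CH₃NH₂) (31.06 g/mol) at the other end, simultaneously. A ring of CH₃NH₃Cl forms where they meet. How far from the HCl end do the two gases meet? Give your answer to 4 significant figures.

489.6 mm

Graham's law gives d_HCl/d_CH₃NH₂ = rate_HCl/rate_CH₃NH₂ = √(M_CH₃NH₂/M_HCl) = √(31.06/36.46) = 0.9230.
With d_HCl + d_CH₃NH₂ = 1020 mm, d_CH₃NH₂ = 1020/(1 + 0.9230) = 530.4 mm.
d_HCl = 1020 − 530.4 = 489.6 mm.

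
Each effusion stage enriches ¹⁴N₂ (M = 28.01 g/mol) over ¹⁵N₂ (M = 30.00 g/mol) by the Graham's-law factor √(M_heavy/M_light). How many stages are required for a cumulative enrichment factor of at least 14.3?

With α = √(30.00/28.01) per stage, ln α = ½ ln(1.07105) = 0.03432.
Need α^N ≥ 14.3 ⇒ N ≥ ln(14.3) / ln α = 2.660 / 0.03432 = 77.52.
So at least 78 stages are needed.

78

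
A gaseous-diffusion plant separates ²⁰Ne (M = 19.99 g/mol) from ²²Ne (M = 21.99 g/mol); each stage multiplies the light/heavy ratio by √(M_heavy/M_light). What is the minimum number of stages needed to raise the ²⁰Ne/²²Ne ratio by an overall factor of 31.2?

73

Single-stage factor α = √(21.99/19.99), so ln α = ½ ln(1.10005) = 0.04768.
Need α^N ≥ 31.2 ⇒ N ≥ ln(31.2) / ln α = 3.440 / 0.04768 = 72.16.
So at least 73 stages are needed.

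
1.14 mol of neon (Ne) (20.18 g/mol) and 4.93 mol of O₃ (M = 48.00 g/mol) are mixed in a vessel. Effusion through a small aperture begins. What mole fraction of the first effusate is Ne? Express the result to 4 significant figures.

0.2629

Each component's effusion rate ∝ (its partial pressure)·(1/√M) ∝ n_i/√M_i.
So x_Ne in the escaping gas = (n_Ne/√M_Ne) / Σ(n_i/√M_i)
= (1.14/√20.18) / (1.14/√20.18 + 4.93/√48.00) = 0.2538/(0.2538 + 0.7116) = 0.2629.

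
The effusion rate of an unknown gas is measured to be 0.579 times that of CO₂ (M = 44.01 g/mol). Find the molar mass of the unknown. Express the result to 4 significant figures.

131.3 g/mol

Graham's law gives rate_X/rate_CO₂ = √(M_CO₂/M_X).
0.579 = √(44.01/M_X)
M_X = 44.01 / 0.579² = 44.01 / 0.3352 = 131.3 g/mol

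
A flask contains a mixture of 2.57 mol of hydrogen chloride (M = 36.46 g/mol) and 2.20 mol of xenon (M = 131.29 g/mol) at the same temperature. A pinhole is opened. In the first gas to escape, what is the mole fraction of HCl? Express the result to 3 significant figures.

0.689

The effusion rate of species i is ∝ p_i/√M_i ∝ n_i/√M_i.
Mole fraction of HCl in the effusate = (n_HCl/√M_HCl) / (n_HCl/√M_HCl + n_Xe/√M_Xe)
= (2.57/√36.46) / (2.57/√36.46 + 2.20/√131.29) = 0.4256/(0.4256 + 0.1920) = 0.689.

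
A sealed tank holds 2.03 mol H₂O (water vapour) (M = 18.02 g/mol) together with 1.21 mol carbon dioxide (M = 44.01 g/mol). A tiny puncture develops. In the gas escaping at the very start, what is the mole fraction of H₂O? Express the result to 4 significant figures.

Effusion rate of each component ∝ n_i/√M_i (partial pressure × 1/√M).
x_H₂O(eff) = (n_H₂O/√M_H₂O) / (n_H₂O/√M_H₂O + n_CO₂/√M_CO₂)
= (2.03/√18.02) / (2.03/√18.02 + 1.21/√44.01) = 0.4782/(0.4782 + 0.1824) = 0.7239.

0.7239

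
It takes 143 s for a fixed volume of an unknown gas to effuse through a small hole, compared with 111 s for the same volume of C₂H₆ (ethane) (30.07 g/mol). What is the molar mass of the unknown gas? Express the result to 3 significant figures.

49.9 g/mol

Using Graham's law: t_X/t_C₂H₆ = √(M_X/M_C₂H₆).
143/111 = 1.288 = √(M_X/30.07)
M_X = 30.07 × 1.288² = 30.07 × 1.660 = 49.9 g/mol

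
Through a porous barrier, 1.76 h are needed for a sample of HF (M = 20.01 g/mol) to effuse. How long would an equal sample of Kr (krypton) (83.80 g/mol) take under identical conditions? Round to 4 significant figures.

Using Graham's law: t_Kr/t_HF = √(M_Kr/M_HF) = √(83.80/20.01) = √4.188 = 2.046.
So the time for Kr is 1.76 × 2.046 = 3.602 h.

3.602 h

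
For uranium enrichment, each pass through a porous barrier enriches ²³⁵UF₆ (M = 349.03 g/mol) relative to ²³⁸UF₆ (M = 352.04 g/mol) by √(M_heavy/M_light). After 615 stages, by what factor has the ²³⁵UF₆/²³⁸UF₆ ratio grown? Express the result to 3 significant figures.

14.0

After 615 stages the ratio has grown by (√(352.04/349.03))^615 = (352.04/349.03)^(615/2).
= 1.00862^(615/2) = 14.0.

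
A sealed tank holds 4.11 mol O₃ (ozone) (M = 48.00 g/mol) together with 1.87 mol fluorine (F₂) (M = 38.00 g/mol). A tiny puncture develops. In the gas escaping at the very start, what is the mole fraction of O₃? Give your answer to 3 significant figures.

0.662

Each component's effusion rate ∝ (its partial pressure)·(1/√M) ∝ n_i/√M_i.
So x_O₃ in the escaping gas = (n_O₃/√M_O₃) / Σ(n_i/√M_i)
= (4.11/√48.00) / (4.11/√48.00 + 1.87/√38.00) = 0.5932/(0.5932 + 0.3034) = 0.662.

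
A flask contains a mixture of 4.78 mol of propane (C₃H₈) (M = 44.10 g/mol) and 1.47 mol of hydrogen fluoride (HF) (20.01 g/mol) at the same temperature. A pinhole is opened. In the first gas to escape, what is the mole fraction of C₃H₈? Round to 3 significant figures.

0.687

Rate_i ∝ x_i/√M_i (Graham's law weighted by mole fraction), so the effusate composition follows n_i/√M_i.
So x_C₃H₈ in the escaping gas = (n_C₃H₈/√M_C₃H₈) / Σ(n_i/√M_i)
= (4.78/√44.10) / (4.78/√44.10 + 1.47/√20.01) = 0.7198/(0.7198 + 0.3286) = 0.687.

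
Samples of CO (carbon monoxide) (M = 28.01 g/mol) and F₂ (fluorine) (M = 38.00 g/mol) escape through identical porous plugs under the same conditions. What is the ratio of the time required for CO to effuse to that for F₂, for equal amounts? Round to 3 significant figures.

0.859

By Graham's law, t_CO/t_F₂ = √(M_CO/M_F₂) = √(28.01/38.00) = √0.7371 = 0.859.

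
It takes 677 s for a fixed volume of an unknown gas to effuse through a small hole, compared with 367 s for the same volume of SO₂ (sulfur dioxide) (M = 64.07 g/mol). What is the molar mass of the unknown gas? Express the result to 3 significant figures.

218 g/mol

From Graham's law, t_X/t_SO₂ = √(M_X/M_SO₂).
677/367 = 1.845 = √(M_X/64.07)
M_X = 64.07 × 1.845² = 64.07 × 3.403 = 218 g/mol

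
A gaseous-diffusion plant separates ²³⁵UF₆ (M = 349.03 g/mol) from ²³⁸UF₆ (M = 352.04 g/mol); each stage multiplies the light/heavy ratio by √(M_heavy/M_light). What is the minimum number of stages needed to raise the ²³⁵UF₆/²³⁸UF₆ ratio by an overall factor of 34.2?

823

Per stage α = (352.04/349.03)^(1/2) = 1.00862^0.5, giving ln α = 0.004293.
Need α^N ≥ 34.2 ⇒ N ≥ ln(34.2) / ln α = 3.532 / 0.004293 = 822.70.
Rounding up, N = 823 stages.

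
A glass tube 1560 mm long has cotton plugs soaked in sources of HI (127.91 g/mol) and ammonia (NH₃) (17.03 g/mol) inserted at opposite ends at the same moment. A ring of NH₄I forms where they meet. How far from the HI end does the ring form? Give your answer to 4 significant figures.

417.0 mm

Graham's law gives d_HI/d_NH₃ = rate_HI/rate_NH₃ = √(M_NH₃/M_HI) = √(17.03/127.91) = 0.3649.
With d_HI + d_NH₃ = 1560 mm, d_NH₃ = 1560/(1 + 0.3649) = 1143 mm.
d_HI = 1560 − 1143 = 417.0 mm.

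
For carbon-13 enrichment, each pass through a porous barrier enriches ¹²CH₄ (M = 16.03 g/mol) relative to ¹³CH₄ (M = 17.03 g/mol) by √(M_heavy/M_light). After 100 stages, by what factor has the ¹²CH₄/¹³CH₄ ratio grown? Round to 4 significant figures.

20.61

After 100 stages the ratio has grown by (√(17.03/16.03))^100 = (17.03/16.03)^(100/2).
= 1.06238^50 = 20.61.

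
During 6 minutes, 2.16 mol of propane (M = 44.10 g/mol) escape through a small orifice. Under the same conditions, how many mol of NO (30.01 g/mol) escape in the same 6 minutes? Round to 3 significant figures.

2.62 mol

By Graham's law, rate_NO/rate_C₃H₈ = √(M_C₃H₈/M_NO) = √(44.10/30.01) = √1.470 = 1.212.
So the amount for NO is 2.16 × 1.212 = 2.62 mol.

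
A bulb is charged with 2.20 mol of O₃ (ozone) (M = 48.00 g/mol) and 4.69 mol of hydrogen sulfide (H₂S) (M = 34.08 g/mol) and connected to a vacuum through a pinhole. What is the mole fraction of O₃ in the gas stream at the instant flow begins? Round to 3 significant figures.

0.283

Rate_i ∝ x_i/√M_i (Graham's law weighted by mole fraction), so the effusate composition follows n_i/√M_i.
Mole fraction of O₃ in the effusate = (n_O₃/√M_O₃) / (n_O₃/√M_O₃ + n_H₂S/√M_H₂S)
= (2.20/√48.00) / (2.20/√48.00 + 4.69/√34.08) = 0.3175/(0.3175 + 0.8034) = 0.283.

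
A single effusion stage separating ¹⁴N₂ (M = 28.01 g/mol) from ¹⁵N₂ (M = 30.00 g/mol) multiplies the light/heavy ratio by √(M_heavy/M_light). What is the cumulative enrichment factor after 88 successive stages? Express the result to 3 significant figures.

The single-stage factor is √(M_heavy/M_light), so 88 stages give [√(30.00/28.01)]^88 = (30.00/28.01)^(88/2).
= 1.07105^44 = 20.5.

20.5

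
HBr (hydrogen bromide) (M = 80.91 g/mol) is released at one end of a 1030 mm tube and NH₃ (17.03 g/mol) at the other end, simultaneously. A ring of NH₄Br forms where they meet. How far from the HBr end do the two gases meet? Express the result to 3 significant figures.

In equal time, each gas travels a distance ∝ its rate ∝ 1/√M, so d_HBr/d_NH₃ = √(M_NH₃/M_HBr) = √(17.03/80.91) = 0.4588.
With d_HBr + d_NH₃ = 1030 mm, d_NH₃ = 1030/(1 + 0.4588) = 706.1 mm.
d_HBr = 1030 − 706.1 = 324 mm.

324 mm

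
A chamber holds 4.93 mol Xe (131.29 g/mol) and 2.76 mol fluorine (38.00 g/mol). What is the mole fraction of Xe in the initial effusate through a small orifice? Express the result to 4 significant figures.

Each component's effusion rate ∝ (its partial pressure)·(1/√M) ∝ n_i/√M_i.
So x_Xe in the escaping gas = (n_Xe/√M_Xe) / Σ(n_i/√M_i)
= (4.93/√131.29) / (4.93/√131.29 + 2.76/√38.00) = 0.4303/(0.4303 + 0.4477) = 0.4901.

0.4901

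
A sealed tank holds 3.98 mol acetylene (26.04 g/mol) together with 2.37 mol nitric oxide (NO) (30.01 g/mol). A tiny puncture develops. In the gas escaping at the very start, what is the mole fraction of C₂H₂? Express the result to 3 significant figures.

Effusion rate of each component ∝ n_i/√M_i (partial pressure × 1/√M).
x_C₂H₂(eff) = (n_C₂H₂/√M_C₂H₂) / (n_C₂H₂/√M_C₂H₂ + n_NO/√M_NO)
= (3.98/√26.04) / (3.98/√26.04 + 2.37/√30.01) = 0.7799/(0.7799 + 0.4326) = 0.643.

0.643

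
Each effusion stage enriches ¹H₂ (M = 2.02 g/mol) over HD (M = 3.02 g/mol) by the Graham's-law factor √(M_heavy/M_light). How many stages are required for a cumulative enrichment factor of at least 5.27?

9

Single-stage factor α = √(3.02/2.02), so ln α = ½ ln(1.49505) = 0.2011.
Need α^N ≥ 5.27 ⇒ N ≥ ln(5.27) / ln α = 1.662 / 0.2011 = 8.27.
Minimum whole number of stages: N = 9.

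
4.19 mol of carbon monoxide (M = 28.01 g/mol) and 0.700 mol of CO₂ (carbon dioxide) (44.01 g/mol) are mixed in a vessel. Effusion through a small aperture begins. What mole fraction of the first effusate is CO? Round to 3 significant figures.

0.882

Effusion rate of each component ∝ n_i/√M_i (partial pressure × 1/√M).
x_CO(eff) = (n_CO/√M_CO) / (n_CO/√M_CO + n_CO₂/√M_CO₂)
= (4.19/√28.01) / (4.19/√28.01 + 0.700/√44.01) = 0.7917/(0.7917 + 0.1055) = 0.882.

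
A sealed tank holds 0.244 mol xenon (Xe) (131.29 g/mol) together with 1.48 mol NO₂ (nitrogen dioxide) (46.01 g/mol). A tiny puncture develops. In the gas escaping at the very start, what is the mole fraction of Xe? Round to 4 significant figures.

Effusion rate of each component ∝ n_i/√M_i (partial pressure × 1/√M).
Mole fraction of Xe in the effusate = (n_Xe/√M_Xe) / (n_Xe/√M_Xe + n_NO₂/√M_NO₂)
= (0.244/√131.29) / (0.244/√131.29 + 1.48/√46.01) = 0.02129/(0.02129 + 0.2182) = 0.08892.

0.08892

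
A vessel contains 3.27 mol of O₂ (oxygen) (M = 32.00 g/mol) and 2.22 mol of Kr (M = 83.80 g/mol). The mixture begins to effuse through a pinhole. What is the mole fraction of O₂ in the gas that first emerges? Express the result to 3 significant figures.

Rate_i ∝ x_i/√M_i (Graham's law weighted by mole fraction), so the effusate composition follows n_i/√M_i.
Mole fraction of O₂ in the effusate = (n_O₂/√M_O₂) / (n_O₂/√M_O₂ + n_Kr/√M_Kr)
= (3.27/√32.00) / (3.27/√32.00 + 2.22/√83.80) = 0.5781/(0.5781 + 0.2425) = 0.704.

0.704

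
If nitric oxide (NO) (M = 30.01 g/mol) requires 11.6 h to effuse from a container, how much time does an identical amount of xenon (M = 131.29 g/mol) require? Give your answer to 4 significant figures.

24.26 h

By Graham's law, t_Xe/t_NO = √(M_Xe/M_NO) = √(131.29/30.01) = √4.375 = 2.092.
So the time for Xe is 11.6 × 2.092 = 24.26 h.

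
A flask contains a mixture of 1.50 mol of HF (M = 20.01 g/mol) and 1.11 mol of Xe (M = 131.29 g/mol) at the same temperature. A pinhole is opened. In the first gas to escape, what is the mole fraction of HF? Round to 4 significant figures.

The effusion rate of species i is ∝ p_i/√M_i ∝ n_i/√M_i.
So x_HF in the escaping gas = (n_HF/√M_HF) / Σ(n_i/√M_i)
= (1.50/√20.01) / (1.50/√20.01 + 1.11/√131.29) = 0.3353/(0.3353 + 0.09687) = 0.7759.

0.7759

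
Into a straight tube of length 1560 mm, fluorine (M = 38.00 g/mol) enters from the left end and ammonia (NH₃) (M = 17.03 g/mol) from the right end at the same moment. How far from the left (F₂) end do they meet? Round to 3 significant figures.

Distances travelled in equal time are proportional to diffusion rates, so d_F₂/d_NH₃ = √(M_NH₃/M_F₂) = √(17.03/38.00) = 0.6694.
With d_F₂ + d_NH₃ = 1560 mm, d_NH₃ = 1560/(1 + 0.6694) = 934.4 mm.
d_F₂ = 1560 − 934.4 = 626 mm.

626 mm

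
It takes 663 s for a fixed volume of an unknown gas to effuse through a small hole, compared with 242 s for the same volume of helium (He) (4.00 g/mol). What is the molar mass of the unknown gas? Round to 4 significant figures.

From Graham's law, t_X/t_He = √(M_X/M_He).
663/242 = 2.740 = √(M_X/4.00)
M_X = 4.00 × 2.740² = 4.00 × 7.506 = 30.02 g/mol

30.02 g/mol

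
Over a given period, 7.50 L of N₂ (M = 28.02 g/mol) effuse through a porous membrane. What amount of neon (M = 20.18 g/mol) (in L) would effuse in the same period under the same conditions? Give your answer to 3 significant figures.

8.84 L

From Graham's law, rate_Ne/rate_N₂ = √(M_N₂/M_Ne) = √(28.02/20.18) = √1.389 = 1.178.
So the volume for Ne is 7.50 × 1.178 = 8.84 L.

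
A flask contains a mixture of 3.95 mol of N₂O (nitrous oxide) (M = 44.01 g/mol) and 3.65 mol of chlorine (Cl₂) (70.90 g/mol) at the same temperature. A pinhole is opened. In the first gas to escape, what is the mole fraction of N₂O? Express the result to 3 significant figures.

The effusion rate of species i is ∝ p_i/√M_i ∝ n_i/√M_i.
Mole fraction of N₂O in the effusate = (n_N₂O/√M_N₂O) / (n_N₂O/√M_N₂O + n_Cl₂/√M_Cl₂)
= (3.95/√44.01) / (3.95/√44.01 + 3.65/√70.90) = 0.5954/(0.5954 + 0.4335) = 0.579.

0.579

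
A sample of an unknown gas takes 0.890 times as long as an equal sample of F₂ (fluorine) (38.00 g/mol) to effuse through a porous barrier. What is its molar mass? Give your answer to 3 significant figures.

30.1 g/mol

By Graham's law, t_X/t_F₂ = √(M_X/M_F₂).
0.890 = √(M_X/38.00)
M_X = 38.00 × 0.890² = 38.00 × 0.7921 = 30.1 g/mol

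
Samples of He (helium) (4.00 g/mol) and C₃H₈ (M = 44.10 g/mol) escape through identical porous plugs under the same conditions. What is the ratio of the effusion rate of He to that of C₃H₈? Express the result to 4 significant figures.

3.320

From Graham's law, rate_He/rate_C₃H₈ = √(M_C₃H₈/M_He) = √(44.10/4.00) = √11.03 = 3.320.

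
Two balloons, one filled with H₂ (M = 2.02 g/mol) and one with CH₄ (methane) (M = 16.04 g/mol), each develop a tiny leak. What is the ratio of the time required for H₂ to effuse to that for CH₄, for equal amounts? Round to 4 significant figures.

0.3549

Using Graham's law: t_H₂/t_CH₄ = √(M_H₂/M_CH₄) = √(2.02/16.04) = √0.1259 = 0.3549.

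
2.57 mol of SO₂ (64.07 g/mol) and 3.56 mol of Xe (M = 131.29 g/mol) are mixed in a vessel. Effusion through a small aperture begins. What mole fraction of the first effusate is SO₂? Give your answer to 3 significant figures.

0.508

Rate_i ∝ x_i/√M_i (Graham's law weighted by mole fraction), so the effusate composition follows n_i/√M_i.
Mole fraction of SO₂ in the effusate = (n_SO₂/√M_SO₂) / (n_SO₂/√M_SO₂ + n_Xe/√M_Xe)
= (2.57/√64.07) / (2.57/√64.07 + 3.56/√131.29) = 0.3211/(0.3211 + 0.3107) = 0.508.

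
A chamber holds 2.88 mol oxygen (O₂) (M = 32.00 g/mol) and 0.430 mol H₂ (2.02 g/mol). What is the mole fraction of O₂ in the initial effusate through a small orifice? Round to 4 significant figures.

0.6273

Effusion rate of each component ∝ n_i/√M_i (partial pressure × 1/√M).
Mole fraction of O₂ in the effusate = (n_O₂/√M_O₂) / (n_O₂/√M_O₂ + n_H₂/√M_H₂)
= (2.88/√32.00) / (2.88/√32.00 + 0.430/√2.02) = 0.5091/(0.5091 + 0.3025) = 0.6273.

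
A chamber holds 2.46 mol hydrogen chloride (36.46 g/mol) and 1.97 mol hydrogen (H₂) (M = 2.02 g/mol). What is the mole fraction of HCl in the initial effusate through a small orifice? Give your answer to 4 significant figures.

0.2272

Each component's effusion rate ∝ (its partial pressure)·(1/√M) ∝ n_i/√M_i.
Mole fraction of HCl in the effusate = (n_HCl/√M_HCl) / (n_HCl/√M_HCl + n_H₂/√M_H₂)
= (2.46/√36.46) / (2.46/√36.46 + 1.97/√2.02) = 0.4074/(0.4074 + 1.386) = 0.2272.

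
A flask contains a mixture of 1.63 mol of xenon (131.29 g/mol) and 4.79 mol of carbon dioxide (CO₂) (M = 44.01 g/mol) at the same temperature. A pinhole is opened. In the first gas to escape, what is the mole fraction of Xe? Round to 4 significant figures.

0.1646

Effusion rate of each component ∝ n_i/√M_i (partial pressure × 1/√M).
x_Xe(eff) = (n_Xe/√M_Xe) / (n_Xe/√M_Xe + n_CO₂/√M_CO₂)
= (1.63/√131.29) / (1.63/√131.29 + 4.79/√44.01) = 0.1423/(0.1423 + 0.7220) = 0.1646.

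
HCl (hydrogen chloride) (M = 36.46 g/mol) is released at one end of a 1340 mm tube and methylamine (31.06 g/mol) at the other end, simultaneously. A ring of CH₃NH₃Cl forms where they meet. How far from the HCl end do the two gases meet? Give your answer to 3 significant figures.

643 mm

In equal time, each gas travels a distance ∝ its rate ∝ 1/√M, so d_HCl/d_CH₃NH₂ = √(M_CH₃NH₂/M_HCl) = √(31.06/36.46) = 0.9230.
With d_HCl + d_CH₃NH₂ = 1340 mm, d_CH₃NH₂ = 1340/(1 + 0.9230) = 696.8 mm.
d_HCl = 1340 − 696.8 = 643 mm.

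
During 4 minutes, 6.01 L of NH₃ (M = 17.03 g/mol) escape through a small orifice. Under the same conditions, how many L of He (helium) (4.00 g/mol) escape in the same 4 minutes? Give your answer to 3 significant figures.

By Graham's law, rate_He/rate_NH₃ = √(M_NH₃/M_He) = √(17.03/4.00) = √4.258 = 2.063.
So the volume for He is 6.01 × 2.063 = 12.4 L.

12.4 L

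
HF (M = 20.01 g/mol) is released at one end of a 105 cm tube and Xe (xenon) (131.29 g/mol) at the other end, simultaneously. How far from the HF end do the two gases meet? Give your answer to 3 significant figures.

In equal time, each gas travels a distance ∝ its rate ∝ 1/√M, so d_HF/d_Xe = √(M_Xe/M_HF) = √(131.29/20.01) = 2.561.
With d_HF + d_Xe = 105 cm, d_Xe = 105/(1 + 2.561) = 29.48 cm.
d_HF = 105 − 29.48 = 75.5 cm.

75.5 cm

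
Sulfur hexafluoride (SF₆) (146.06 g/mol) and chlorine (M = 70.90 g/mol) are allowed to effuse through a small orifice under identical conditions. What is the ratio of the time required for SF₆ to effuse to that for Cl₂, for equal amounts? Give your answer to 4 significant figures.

Since effusion rate ∝ 1/√M, t_SF₆/t_Cl₂ = √(M_SF₆/M_Cl₂) = √(146.06/70.90) = √2.060 = 1.435.

1.435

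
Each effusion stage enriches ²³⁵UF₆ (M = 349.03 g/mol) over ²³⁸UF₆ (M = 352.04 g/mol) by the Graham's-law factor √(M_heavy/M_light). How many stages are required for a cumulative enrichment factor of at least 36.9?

841

With α = √(352.04/349.03) per stage, ln α = ½ ln(1.00862) = 0.004293.
Need α^N ≥ 36.9 ⇒ N ≥ ln(36.9) / ln α = 3.608 / 0.004293 = 840.40.
So at least 841 stages are needed.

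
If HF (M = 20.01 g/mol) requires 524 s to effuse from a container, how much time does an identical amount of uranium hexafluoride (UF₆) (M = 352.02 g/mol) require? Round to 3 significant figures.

By Graham's law, t_UF₆/t_HF = √(M_UF₆/M_HF) = √(352.02/20.01) = √17.59 = 4.194.
So the time for UF₆ is 524 × 4.194 = 2200 s.

2200 s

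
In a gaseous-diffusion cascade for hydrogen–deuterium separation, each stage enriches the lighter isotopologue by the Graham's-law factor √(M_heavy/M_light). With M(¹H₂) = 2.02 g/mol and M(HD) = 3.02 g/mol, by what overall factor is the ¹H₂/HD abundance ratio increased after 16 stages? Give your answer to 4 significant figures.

Overall factor = α^16 with α = √(3.02/2.02), i.e. (3.02/2.02)^(16/2).
= 1.49505^8 = 24.96.

24.96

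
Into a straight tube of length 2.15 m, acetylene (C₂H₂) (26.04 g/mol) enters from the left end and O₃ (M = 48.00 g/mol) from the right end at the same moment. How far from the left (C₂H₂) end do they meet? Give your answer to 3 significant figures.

In equal time, each gas travels a distance ∝ its rate ∝ 1/√M, so d_C₂H₂/d_O₃ = √(M_O₃/M_C₂H₂) = √(48.00/26.04) = 1.358.
With d_C₂H₂ + d_O₃ = 2.15 m, d_O₃ = 2.15/(1 + 1.358) = 0.9119 m.
d_C₂H₂ = 2.15 − 0.9119 = 1.24 m.

1.24 m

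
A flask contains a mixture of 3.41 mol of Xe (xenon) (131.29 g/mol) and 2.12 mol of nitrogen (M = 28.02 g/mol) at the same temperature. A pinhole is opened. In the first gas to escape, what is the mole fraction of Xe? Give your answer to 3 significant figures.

0.426

Rate_i ∝ x_i/√M_i (Graham's law weighted by mole fraction), so the effusate composition follows n_i/√M_i.
Mole fraction of Xe in the effusate = (n_Xe/√M_Xe) / (n_Xe/√M_Xe + n_N₂/√M_N₂)
= (3.41/√131.29) / (3.41/√131.29 + 2.12/√28.02) = 0.2976/(0.2976 + 0.4005) = 0.426.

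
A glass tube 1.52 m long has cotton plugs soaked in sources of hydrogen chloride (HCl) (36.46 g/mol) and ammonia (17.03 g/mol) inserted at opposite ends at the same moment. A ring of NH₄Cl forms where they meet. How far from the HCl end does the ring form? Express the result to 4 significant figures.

The fronts meet when d_HCl + d_NH₃ = L with d_HCl/d_NH₃ = √(M_NH₃/M_HCl) (Graham's law). Here √(M_NH₃/M_HCl) = √(17.03/36.46) = 0.6834.
With d_HCl + d_NH₃ = 1.52 m, d_NH₃ = 1.52/(1 + 0.6834) = 0.9029 m.
d_HCl = 1.52 − 0.9029 = 0.6171 m.

0.6171 m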